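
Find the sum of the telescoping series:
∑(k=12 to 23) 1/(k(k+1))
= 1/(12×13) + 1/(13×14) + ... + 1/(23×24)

Partial fractions: 1/(k(k+1)) = 1/k - 1/(k+1)
The series telescopes:
= (1/12 - 1/13) + (1/13 - 1/14) + ... + (1/23 - 1/24)
= 1/12 - 1/24
= 1/24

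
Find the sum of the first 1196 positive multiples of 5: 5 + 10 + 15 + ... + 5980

Factor out 5: = 5(1 + 2 + ... + 1196) = 5 × n(n+1)/2
= 5 × 1196×1197/2
= 5 × 715806
= 3579030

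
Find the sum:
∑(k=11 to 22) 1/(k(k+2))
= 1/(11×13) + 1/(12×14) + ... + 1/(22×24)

Partial fractions: 1/(k(k+2)) = (1/2)[1/k - 1/(k+2)]
Telescoping leaves the first two and last two terms:
= (1/2)[1/11 + 1/12 - 1/23 - 1/24]
= 541/12144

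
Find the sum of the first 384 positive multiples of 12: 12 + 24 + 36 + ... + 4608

Factor out 12: = 12(1 + 2 + ... + 384) = 12 × n(n+1)/2
= 12 × 384×385/2
= 12 × 73920
= 887040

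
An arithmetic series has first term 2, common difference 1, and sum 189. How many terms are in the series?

Using S = n/2 × [2a + (n-1)d]
189 = n/2 × [2(2) + (n-1)(1)]
189 = n/2 × [4 + 1n - 1]
378 = n × [3 + 1n]
1n² + (3)n - 378 = 0
Discriminant: Δ = (3)² - 4(1)(-378) = 9 + 1512 = 1521
√Δ = 39
n = [-(3) + √Δ] / (2·1) = (-3 + 39) / 2 = 36 / 2 = 18
(The negative root is discarded since n must be a positive integer.)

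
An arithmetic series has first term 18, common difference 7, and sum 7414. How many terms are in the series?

Using S = n/2 × [2a + (n-1)d]
7414 = n/2 × [2(18) + (n-1)(7)]
7414 = n/2 × [36 + 7n - 7]
14828 = n × [29 + 7n]
7n² + (29)n - 14828 = 0
Discriminant: Δ = (29)² - 4(7)(-14828) = 841 + 415184 = 416025
√Δ = 645
n = [-(29) + √Δ] / (2·7) = (-29 + 645) / 14 = 616 / 14 = 44
(The negative root is discarded since n must be a positive integer.)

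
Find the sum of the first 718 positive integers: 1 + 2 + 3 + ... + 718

Formula: ∑k = n(n+1)/2
= 718×719/2
= 516242/2
= 258121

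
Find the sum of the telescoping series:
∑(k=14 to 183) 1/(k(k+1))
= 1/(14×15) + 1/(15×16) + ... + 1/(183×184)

Partial fractions: 1/(k(k+1)) = 1/k - 1/(k+1)
The series telescopes:
= (1/14 - 1/15) + (1/15 - 1/16) + ... + (1/183 - 1/184)
= 1/14 - 1/184
= 85/1288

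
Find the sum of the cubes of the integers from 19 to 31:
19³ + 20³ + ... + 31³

Use ∑_{k=1}^{n} k³ = [n(n+1)/2]², then subtract the first 18 terms.
∑_{k=1}^{31} k³ = [31×32/2]² = 496² = 246016
∑_{k=1}^{18} k³ = [18×19/2]² = 171² = 29241
∑_{k=19}^{31} k³ = 246016 - 29241 = 216775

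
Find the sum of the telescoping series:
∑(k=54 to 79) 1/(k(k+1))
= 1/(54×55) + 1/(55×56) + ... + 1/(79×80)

Partial fractions: 1/(k(k+1)) = 1/k - 1/(k+1)
The series telescopes:
= (1/54 - 1/55) + (1/55 - 1/56) + ... + (1/79 - 1/80)
= 1/54 - 1/80
= 13/2160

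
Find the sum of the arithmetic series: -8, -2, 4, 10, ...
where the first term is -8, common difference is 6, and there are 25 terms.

Sₙ = n/2 × (first + last)
Last term = a + (n-1)d = -8 + (25-1)×6 = 136
S_25 = 25/2 × (-8 + 136)
S_25 = 25/2 × 128 = 1600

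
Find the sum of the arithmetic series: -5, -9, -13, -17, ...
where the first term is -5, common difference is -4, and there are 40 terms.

Sₙ = n/2 × (first + last)
Last term = a + (n-1)d = -5 + (40-1)×(-4) = -161
S_40 = 40/2 × (-5 + (-161))
S_40 = 40/2 × (-166) = -3320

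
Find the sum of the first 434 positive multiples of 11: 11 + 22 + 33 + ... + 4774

Factor out 11: = 11(1 + 2 + ... + 434) = 11 × n(n+1)/2
= 11 × 434×435/2
= 11 × 94395
= 1038345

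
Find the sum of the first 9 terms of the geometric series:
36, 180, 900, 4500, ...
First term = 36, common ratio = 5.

Sₙ = a(1 - rⁿ) / (1 - r)
S_9 = 36(1 - 5^9) / (1 - 5)
S_9 = 36(1 - 1953125) / (-4)
S_9 = 17578116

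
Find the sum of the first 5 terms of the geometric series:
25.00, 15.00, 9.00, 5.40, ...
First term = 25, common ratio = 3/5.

Sₙ = a(1 - rⁿ) / (1 - r)
S_5 = 25(1 - (3/5)^5) / (1 - (3/5))
S_5 = 25(1 - (243/3125)) / (2/5)
S_5 = 1441/25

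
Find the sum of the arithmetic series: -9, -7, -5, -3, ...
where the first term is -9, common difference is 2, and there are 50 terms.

Sₙ = n/2 × (first + last)
Last term = a + (n-1)d = -9 + (50-1)×2 = 89
S_50 = 50/2 × (-9 + 89)
S_50 = 50/2 × 80 = 2000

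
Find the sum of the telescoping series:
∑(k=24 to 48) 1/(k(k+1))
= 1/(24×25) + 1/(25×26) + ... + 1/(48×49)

Partial fractions: 1/(k(k+1)) = 1/k - 1/(k+1)
The series telescopes:
= (1/24 - 1/25) + (1/25 - 1/26) + ... + (1/48 - 1/49)
= 1/24 - 1/49
= 25/1176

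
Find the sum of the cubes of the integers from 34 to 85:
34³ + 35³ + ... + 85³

Use ∑_{k=1}^{n} k³ = [n(n+1)/2]², then subtract the first 33 terms.
∑_{k=1}^{85} k³ = [85×86/2]² = 3655² = 13359025
∑_{k=1}^{33} k³ = [33×34/2]² = 561² = 314721
∑_{k=34}^{85} k³ = 13359025 - 314721 = 13044304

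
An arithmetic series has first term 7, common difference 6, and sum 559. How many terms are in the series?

Using S = n/2 × [2a + (n-1)d]
559 = n/2 × [2(7) + (n-1)(6)]
559 = n/2 × [14 + 6n - 6]
1118 = n × [8 + 6n]
6n² + (8)n - 1118 = 0
Discriminant: Δ = (8)² - 4(6)(-1118) = 64 + 26832 = 26896
√Δ = 164
n = [-(8) + √Δ] / (2·6) = (-8 + 164) / 12 = 156 / 12 = 13
(The negative root is discarded since n must be a positive integer.)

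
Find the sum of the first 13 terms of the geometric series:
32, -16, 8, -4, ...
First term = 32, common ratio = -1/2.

Sₙ = a(1 - rⁿ) / (1 - r)
S_13 = 32(1 - (-1/2)^13) / (1 - (-1/2))
S_13 = 32(1 - (-1/8192)) / (3/2)
S_13 = 2731/128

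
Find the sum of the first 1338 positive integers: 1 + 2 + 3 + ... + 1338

Formula: ∑k = n(n+1)/2
= 1338×1339/2
= 1791582/2
= 895791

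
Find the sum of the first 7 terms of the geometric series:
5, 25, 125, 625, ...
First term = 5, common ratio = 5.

Sₙ = a(1 - rⁿ) / (1 - r)
S_7 = 5(1 - 5^7) / (1 - 5)
S_7 = 5(1 - 78125) / (-4)
S_7 = 97655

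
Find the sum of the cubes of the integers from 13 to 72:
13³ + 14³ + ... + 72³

Use ∑_{k=1}^{n} k³ = [n(n+1)/2]², then subtract the first 12 terms.
∑_{k=1}^{72} k³ = [72×73/2]² = 2628² = 6906384
∑_{k=1}^{12} k³ = [12×13/2]² = 78² = 6084
∑_{k=13}^{72} k³ = 6906384 - 6084 = 6900300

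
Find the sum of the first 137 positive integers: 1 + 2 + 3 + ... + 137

Formula: ∑k = n(n+1)/2
= 137×138/2
= 18906/2
= 9453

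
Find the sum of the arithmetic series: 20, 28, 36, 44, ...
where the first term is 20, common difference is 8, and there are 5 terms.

Sₙ = n/2 × (first + last)
Last term = a + (n-1)d = 20 + (5-1)×8 = 52
S_5 = 5/2 × (20 + 52)
S_5 = 5/2 × 72 = 180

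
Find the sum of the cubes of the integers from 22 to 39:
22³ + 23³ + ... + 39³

Use ∑_{k=1}^{n} k³ = [n(n+1)/2]², then subtract the first 21 terms.
∑_{k=1}^{39} k³ = [39×40/2]² = 780² = 608400
∑_{k=1}^{21} k³ = [21×22/2]² = 231² = 53361
∑_{k=22}^{39} k³ = 608400 - 53361 = 555039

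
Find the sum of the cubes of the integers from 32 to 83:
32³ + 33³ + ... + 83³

Use ∑_{k=1}^{n} k³ = [n(n+1)/2]², then subtract the first 31 terms.
∑_{k=1}^{83} k³ = [83×84/2]² = 3486² = 12152196
∑_{k=1}^{31} k³ = [31×32/2]² = 496² = 246016
∑_{k=32}^{83} k³ = 12152196 - 246016 = 11906180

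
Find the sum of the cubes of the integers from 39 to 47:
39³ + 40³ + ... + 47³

Use ∑_{k=1}^{n} k³ = [n(n+1)/2]², then subtract the first 38 terms.
∑_{k=1}^{47} k³ = [47×48/2]² = 1128² = 1272384
∑_{k=1}^{38} k³ = [38×39/2]² = 741² = 549081
∑_{k=39}^{47} k³ = 1272384 - 549081 = 723303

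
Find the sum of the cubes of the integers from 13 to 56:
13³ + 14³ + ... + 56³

Use ∑_{k=1}^{n} k³ = [n(n+1)/2]², then subtract the first 12 terms.
∑_{k=1}^{56} k³ = [56×57/2]² = 1596² = 2547216
∑_{k=1}^{12} k³ = [12×13/2]² = 78² = 6084
∑_{k=13}^{56} k³ = 2547216 - 6084 = 2541132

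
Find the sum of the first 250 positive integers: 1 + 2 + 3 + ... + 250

Formula: ∑k = n(n+1)/2
= 250×251/2
= 62750/2
= 31375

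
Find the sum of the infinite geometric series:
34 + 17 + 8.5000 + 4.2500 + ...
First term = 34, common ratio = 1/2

For |r| < 1, S = a / (1 - r)
S = 34 / (1 - (1/2))
S = 34 / (1/2)
S = 68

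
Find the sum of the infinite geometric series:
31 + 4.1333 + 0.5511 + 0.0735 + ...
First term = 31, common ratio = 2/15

For |r| < 1, S = a / (1 - r)
S = 31 / (1 - (2/15))
S = 31 / (13/15)
S = 465/13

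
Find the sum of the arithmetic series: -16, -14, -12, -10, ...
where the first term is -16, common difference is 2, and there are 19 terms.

Sₙ = n/2 × (first + last)
Last term = a + (n-1)d = -16 + (19-1)×2 = 20
S_19 = 19/2 × (-16 + 20)
S_19 = 19/2 × 4 = 38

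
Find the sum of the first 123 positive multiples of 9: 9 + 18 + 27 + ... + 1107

Factor out 9: = 9(1 + 2 + ... + 123) = 9 × n(n+1)/2
= 9 × 123×124/2
= 9 × 7626
= 68634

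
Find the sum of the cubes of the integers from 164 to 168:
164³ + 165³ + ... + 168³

Use ∑_{k=1}^{n} k³ = [n(n+1)/2]², then subtract the first 163 terms.
∑_{k=1}^{168} k³ = [168×169/2]² = 14196² = 201526416
∑_{k=1}^{163} k³ = [163×164/2]² = 13366² = 178649956
∑_{k=164}^{168} k³ = 201526416 - 178649956 = 22876460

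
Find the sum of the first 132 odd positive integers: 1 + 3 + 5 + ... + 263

Sum of first n odd numbers = n²
= 132²
= 17424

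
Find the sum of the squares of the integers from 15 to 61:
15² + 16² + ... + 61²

Use ∑_{k=1}^{n} k² = n(n+1)(2n+1)/6, then subtract the first 14 terms.
∑_{k=1}^{61} k² = 61×62×123/6 = 77531
∑_{k=1}^{14} k² = 14×15×29/6 = 1015
∑_{k=15}^{61} k² = 77531 - 1015 = 76516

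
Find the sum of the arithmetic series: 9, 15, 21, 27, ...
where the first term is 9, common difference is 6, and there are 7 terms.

Sₙ = n/2 × (first + last)
Last term = a + (n-1)d = 9 + (7-1)×6 = 45
S_7 = 7/2 × (9 + 45)
S_7 = 7/2 × 54 = 189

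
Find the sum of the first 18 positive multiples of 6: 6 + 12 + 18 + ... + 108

Factor out 6: = 6(1 + 2 + ... + 18) = 6 × n(n+1)/2
= 6 × 18×19/2
= 6 × 171
= 1026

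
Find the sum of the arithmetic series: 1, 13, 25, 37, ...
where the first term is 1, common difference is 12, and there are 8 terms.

Sₙ = n/2 × (first + last)
Last term = a + (n-1)d = 1 + (8-1)×12 = 85
S_8 = 8/2 × (1 + 85)
S_8 = 8/2 × 86 = 344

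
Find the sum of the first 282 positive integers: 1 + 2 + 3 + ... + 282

Formula: ∑k = n(n+1)/2
= 282×283/2
= 79806/2
= 39903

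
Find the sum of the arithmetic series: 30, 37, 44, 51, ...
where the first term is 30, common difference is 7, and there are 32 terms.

Sₙ = n/2 × (first + last)
Last term = a + (n-1)d = 30 + (32-1)×7 = 247
S_32 = 32/2 × (30 + 247)
S_32 = 32/2 × 277 = 4432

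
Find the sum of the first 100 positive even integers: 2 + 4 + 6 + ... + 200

Sum of first n even numbers = n(n+1)
= 100×101
= 10100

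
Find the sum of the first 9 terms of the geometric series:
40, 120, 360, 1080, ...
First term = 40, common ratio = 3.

Sₙ = a(1 - rⁿ) / (1 - r)
S_9 = 40(1 - 3^9) / (1 - 3)
S_9 = 40(1 - 19683) / (-2)
S_9 = 393640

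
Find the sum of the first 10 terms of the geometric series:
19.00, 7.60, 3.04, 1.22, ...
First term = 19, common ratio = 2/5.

Sₙ = a(1 - rⁿ) / (1 - r)
S_10 = 19(1 - (2/5)^10) / (1 - (2/5))
S_10 = 19(1 - (1024/9765625)) / (3/5)
S_10 = 61842473/1953125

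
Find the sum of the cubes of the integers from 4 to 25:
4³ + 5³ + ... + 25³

Use ∑_{k=1}^{n} k³ = [n(n+1)/2]², then subtract the first 3 terms.
∑_{k=1}^{25} k³ = [25×26/2]² = 325² = 105625
∑_{k=1}^{3} k³ = [3×4/2]² = 6² = 36
∑_{k=4}^{25} k³ = 105625 - 36 = 105589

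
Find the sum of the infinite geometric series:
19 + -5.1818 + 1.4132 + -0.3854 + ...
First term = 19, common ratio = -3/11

For |r| < 1, S = a / (1 - r)
S = 19 / (1 - (-3/11))
S = 19 / (14/11)
S = 209/14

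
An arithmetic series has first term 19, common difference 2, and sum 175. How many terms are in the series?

Using S = n/2 × [2a + (n-1)d]
175 = n/2 × [2(19) + (n-1)(2)]
175 = n/2 × [38 + 2n - 2]
350 = n × [36 + 2n]
2n² + (36)n - 350 = 0
Discriminant: Δ = (36)² - 4(2)(-350) = 1296 + 2800 = 4096
√Δ = 64
n = [-(36) + √Δ] / (2·2) = (-36 + 64) / 4 = 28 / 4 = 7
(The negative root is discarded since n must be a positive integer.)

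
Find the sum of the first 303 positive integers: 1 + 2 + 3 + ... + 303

Formula: ∑k = n(n+1)/2
= 303×304/2
= 92112/2
= 46056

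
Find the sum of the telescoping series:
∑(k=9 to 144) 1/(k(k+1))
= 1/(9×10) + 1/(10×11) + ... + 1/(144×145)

Partial fractions: 1/(k(k+1)) = 1/k - 1/(k+1)
The series telescopes:
= (1/9 - 1/10) + (1/10 - 1/11) + ... + (1/144 - 1/145)
= 1/9 - 1/145
= 136/1305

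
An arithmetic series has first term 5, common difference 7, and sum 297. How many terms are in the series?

Using S = n/2 × [2a + (n-1)d]
297 = n/2 × [2(5) + (n-1)(7)]
297 = n/2 × [10 + 7n - 7]
594 = n × [3 + 7n]
7n² + (3)n - 594 = 0
Discriminant: Δ = (3)² - 4(7)(-594) = 9 + 16632 = 16641
√Δ = 129
n = [-(3) + √Δ] / (2·7) = (-3 + 129) / 14 = 126 / 14 = 9
(The negative root is discarded since n must be a positive integer.)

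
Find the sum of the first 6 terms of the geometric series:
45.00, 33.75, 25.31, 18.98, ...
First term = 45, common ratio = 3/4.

Sₙ = a(1 - rⁿ) / (1 - r)
S_6 = 45(1 - (3/4)^6) / (1 - (3/4))
S_6 = 45(1 - (729/4096)) / (1/4)
S_6 = 151515/1024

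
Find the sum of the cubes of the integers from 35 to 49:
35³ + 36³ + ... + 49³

Use ∑_{k=1}^{n} k³ = [n(n+1)/2]², then subtract the first 34 terms.
∑_{k=1}^{49} k³ = [49×50/2]² = 1225² = 1500625
∑_{k=1}^{34} k³ = [34×35/2]² = 595² = 354025
∑_{k=35}^{49} k³ = 1500625 - 354025 = 1146600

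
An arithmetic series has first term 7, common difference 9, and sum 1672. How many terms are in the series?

Using S = n/2 × [2a + (n-1)d]
1672 = n/2 × [2(7) + (n-1)(9)]
1672 = n/2 × [14 + 9n - 9]
3344 = n × [5 + 9n]
9n² + (5)n - 3344 = 0
Discriminant: Δ = (5)² - 4(9)(-3344) = 25 + 120384 = 120409
√Δ = 347
n = [-(5) + √Δ] / (2·9) = (-5 + 347) / 18 = 342 / 18 = 19
(The negative root is discarded since n must be a positive integer.)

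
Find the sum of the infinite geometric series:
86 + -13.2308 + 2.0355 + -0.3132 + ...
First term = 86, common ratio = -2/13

For |r| < 1, S = a / (1 - r)
S = 86 / (1 - (-2/13))
S = 86 / (15/13)
S = 1118/15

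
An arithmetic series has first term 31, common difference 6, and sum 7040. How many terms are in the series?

Using S = n/2 × [2a + (n-1)d]
7040 = n/2 × [2(31) + (n-1)(6)]
7040 = n/2 × [62 + 6n - 6]
14080 = n × [56 + 6n]
6n² + (56)n - 14080 = 0
Discriminant: Δ = (56)² - 4(6)(-14080) = 3136 + 337920 = 341056
√Δ = 584
n = [-(56) + √Δ] / (2·6) = (-56 + 584) / 12 = 528 / 12 = 44
(The negative root is discarded since n must be a positive integer.)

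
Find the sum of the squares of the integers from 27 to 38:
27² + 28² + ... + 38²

Use ∑_{k=1}^{n} k² = n(n+1)(2n+1)/6, then subtract the first 26 terms.
∑_{k=1}^{38} k² = 38×39×77/6 = 19019
∑_{k=1}^{26} k² = 26×27×53/6 = 6201
∑_{k=27}^{38} k² = 19019 - 6201 = 12818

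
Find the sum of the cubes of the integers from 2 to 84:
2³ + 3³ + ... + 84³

Use ∑_{k=1}^{n} k³ = [n(n+1)/2]², then subtract the first 1 terms.
∑_{k=1}^{84} k³ = [84×85/2]² = 3570² = 12744900
∑_{k=1}^{1} k³ = [1×2/2]² = 1² = 1
∑_{k=2}^{84} k³ = 12744900 - 1 = 12744899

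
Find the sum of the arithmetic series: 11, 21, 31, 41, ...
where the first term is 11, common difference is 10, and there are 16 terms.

Sₙ = n/2 × (first + last)
Last term = a + (n-1)d = 11 + (16-1)×10 = 161
S_16 = 16/2 × (11 + 161)
S_16 = 16/2 × 172 = 1376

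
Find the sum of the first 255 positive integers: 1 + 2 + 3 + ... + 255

Formula: ∑k = n(n+1)/2
= 255×256/2
= 65280/2
= 32640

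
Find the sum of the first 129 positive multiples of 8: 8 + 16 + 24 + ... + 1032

Factor out 8: = 8(1 + 2 + ... + 129) = 8 × n(n+1)/2
= 8 × 129×130/2
= 8 × 8385
= 67080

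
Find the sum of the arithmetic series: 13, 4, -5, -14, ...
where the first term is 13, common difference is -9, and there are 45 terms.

Sₙ = n/2 × (first + last)
Last term = a + (n-1)d = 13 + (45-1)×(-9) = -383
S_45 = 45/2 × (13 + (-383))
S_45 = 45/2 × (-370) = -8325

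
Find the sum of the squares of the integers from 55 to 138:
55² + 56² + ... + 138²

Use ∑_{k=1}^{n} k² = n(n+1)(2n+1)/6, then subtract the first 54 terms.
∑_{k=1}^{138} k² = 138×139×277/6 = 885569
∑_{k=1}^{54} k² = 54×55×109/6 = 53955
∑_{k=55}^{138} k² = 885569 - 53955 = 831614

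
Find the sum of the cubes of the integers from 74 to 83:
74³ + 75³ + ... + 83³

Use ∑_{k=1}^{n} k³ = [n(n+1)/2]², then subtract the first 73 terms.
∑_{k=1}^{83} k³ = [83×84/2]² = 3486² = 12152196
∑_{k=1}^{73} k³ = [73×74/2]² = 2701² = 7295401
∑_{k=74}^{83} k³ = 12152196 - 7295401 = 4856795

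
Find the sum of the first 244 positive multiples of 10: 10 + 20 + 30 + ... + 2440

Factor out 10: = 10(1 + 2 + ... + 244) = 10 × n(n+1)/2
= 10 × 244×245/2
= 10 × 29890
= 298900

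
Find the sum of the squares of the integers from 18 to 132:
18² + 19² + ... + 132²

Use ∑_{k=1}^{n} k² = n(n+1)(2n+1)/6, then subtract the first 17 terms.
∑_{k=1}^{132} k² = 132×133×265/6 = 775390
∑_{k=1}^{17} k² = 17×18×35/6 = 1785
∑_{k=18}^{132} k² = 775390 - 1785 = 773605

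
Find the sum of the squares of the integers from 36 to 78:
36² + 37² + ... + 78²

Use ∑_{k=1}^{n} k² = n(n+1)(2n+1)/6, then subtract the first 35 terms.
∑_{k=1}^{78} k² = 78×79×157/6 = 161239
∑_{k=1}^{35} k² = 35×36×71/6 = 14910
∑_{k=36}^{78} k² = 161239 - 14910 = 146329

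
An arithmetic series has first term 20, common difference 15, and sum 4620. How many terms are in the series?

Using S = n/2 × [2a + (n-1)d]
4620 = n/2 × [2(20) + (n-1)(15)]
4620 = n/2 × [40 + 15n - 15]
9240 = n × [25 + 15n]
15n² + (25)n - 9240 = 0
Discriminant: Δ = (25)² - 4(15)(-9240) = 625 + 554400 = 555025
√Δ = 745
n = [-(25) + √Δ] / (2·15) = (-25 + 745) / 30 = 720 / 30 = 24
(The negative root is discarded since n must be a positive integer.)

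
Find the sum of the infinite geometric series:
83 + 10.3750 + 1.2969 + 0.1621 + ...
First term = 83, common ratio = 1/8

For |r| < 1, S = a / (1 - r)
S = 83 / (1 - (1/8))
S = 83 / (7/8)
S = 664/7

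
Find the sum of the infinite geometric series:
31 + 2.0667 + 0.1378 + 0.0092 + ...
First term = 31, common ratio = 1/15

For |r| < 1, S = a / (1 - r)
S = 31 / (1 - (1/15))
S = 31 / (14/15)
S = 465/14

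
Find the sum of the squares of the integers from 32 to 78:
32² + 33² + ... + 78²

Use ∑_{k=1}^{n} k² = n(n+1)(2n+1)/6, then subtract the first 31 terms.
∑_{k=1}^{78} k² = 78×79×157/6 = 161239
∑_{k=1}^{31} k² = 31×32×63/6 = 10416
∑_{k=32}^{78} k² = 161239 - 10416 = 150823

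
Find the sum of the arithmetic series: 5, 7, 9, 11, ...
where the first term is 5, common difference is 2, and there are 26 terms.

Sₙ = n/2 × (first + last)
Last term = a + (n-1)d = 5 + (26-1)×2 = 55
S_26 = 26/2 × (5 + 55)
S_26 = 26/2 × 60 = 780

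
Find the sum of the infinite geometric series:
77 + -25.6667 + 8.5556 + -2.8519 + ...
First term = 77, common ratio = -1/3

For |r| < 1, S = a / (1 - r)
S = 77 / (1 - (-1/3))
S = 77 / (4/3)
S = 231/4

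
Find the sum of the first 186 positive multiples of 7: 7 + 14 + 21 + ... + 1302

Factor out 7: = 7(1 + 2 + ... + 186) = 7 × n(n+1)/2
= 7 × 186×187/2
= 7 × 17391
= 121737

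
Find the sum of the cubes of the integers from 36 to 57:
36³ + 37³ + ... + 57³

Use ∑_{k=1}^{n} k³ = [n(n+1)/2]², then subtract the first 35 terms.
∑_{k=1}^{57} k³ = [57×58/2]² = 1653² = 2732409
∑_{k=1}^{35} k³ = [35×36/2]² = 630² = 396900
∑_{k=36}^{57} k³ = 2732409 - 396900 = 2335509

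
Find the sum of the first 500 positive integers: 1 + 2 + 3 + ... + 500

Formula: ∑k = n(n+1)/2
= 500×501/2
= 250500/2
= 125250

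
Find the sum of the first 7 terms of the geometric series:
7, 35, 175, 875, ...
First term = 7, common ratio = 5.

Sₙ = a(1 - rⁿ) / (1 - r)
S_7 = 7(1 - 5^7) / (1 - 5)
S_7 = 7(1 - 78125) / (-4)
S_7 = 136717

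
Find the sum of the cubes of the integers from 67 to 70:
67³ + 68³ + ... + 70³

Use ∑_{k=1}^{n} k³ = [n(n+1)/2]², then subtract the first 66 terms.
∑_{k=1}^{70} k³ = [70×71/2]² = 2485² = 6175225
∑_{k=1}^{66} k³ = [66×67/2]² = 2211² = 4888521
∑_{k=67}^{70} k³ = 6175225 - 4888521 = 1286704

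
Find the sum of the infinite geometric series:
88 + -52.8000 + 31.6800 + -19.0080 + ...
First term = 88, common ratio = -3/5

For |r| < 1, S = a / (1 - r)
S = 88 / (1 - (-3/5))
S = 88 / (8/5)
S = 55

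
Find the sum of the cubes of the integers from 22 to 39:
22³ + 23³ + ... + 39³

Use ∑_{k=1}^{n} k³ = [n(n+1)/2]², then subtract the first 21 terms.
∑_{k=1}^{39} k³ = [39×40/2]² = 780² = 608400
∑_{k=1}^{21} k³ = [21×22/2]² = 231² = 53361
∑_{k=22}^{39} k³ = 608400 - 53361 = 555039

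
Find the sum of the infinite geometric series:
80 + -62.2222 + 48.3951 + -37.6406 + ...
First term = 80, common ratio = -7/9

For |r| < 1, S = a / (1 - r)
S = 80 / (1 - (-7/9))
S = 80 / (16/9)
S = 45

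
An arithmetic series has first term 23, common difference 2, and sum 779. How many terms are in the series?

Using S = n/2 × [2a + (n-1)d]
779 = n/2 × [2(23) + (n-1)(2)]
779 = n/2 × [46 + 2n - 2]
1558 = n × [44 + 2n]
2n² + (44)n - 1558 = 0
Discriminant: Δ = (44)² - 4(2)(-1558) = 1936 + 12464 = 14400
√Δ = 120
n = [-(44) + √Δ] / (2·2) = (-44 + 120) / 4 = 76 / 4 = 19
(The negative root is discarded since n must be a positive integer.)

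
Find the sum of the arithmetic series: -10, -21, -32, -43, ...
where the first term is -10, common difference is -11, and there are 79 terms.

Sₙ = n/2 × (first + last)
Last term = a + (n-1)d = -10 + (79-1)×(-11) = -868
S_79 = 79/2 × (-10 + (-868))
S_79 = 79/2 × (-878) = -34681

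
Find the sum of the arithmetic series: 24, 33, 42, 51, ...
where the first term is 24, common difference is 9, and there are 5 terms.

Sₙ = n/2 × (first + last)
Last term = a + (n-1)d = 24 + (5-1)×9 = 60
S_5 = 5/2 × (24 + 60)
S_5 = 5/2 × 84 = 210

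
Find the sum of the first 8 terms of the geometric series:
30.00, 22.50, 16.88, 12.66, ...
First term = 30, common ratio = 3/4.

Sₙ = a(1 - rⁿ) / (1 - r)
S_8 = 30(1 - (3/4)^8) / (1 - (3/4))
S_8 = 30(1 - (6561/65536)) / (1/4)
S_8 = 884625/8192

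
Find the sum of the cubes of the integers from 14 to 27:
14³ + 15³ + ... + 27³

Use ∑_{k=1}^{n} k³ = [n(n+1)/2]², then subtract the first 13 terms.
∑_{k=1}^{27} k³ = [27×28/2]² = 378² = 142884
∑_{k=1}^{13} k³ = [13×14/2]² = 91² = 8281
∑_{k=14}^{27} k³ = 142884 - 8281 = 134603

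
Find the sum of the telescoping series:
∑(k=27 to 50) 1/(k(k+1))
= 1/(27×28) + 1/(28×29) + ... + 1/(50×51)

Partial fractions: 1/(k(k+1)) = 1/k - 1/(k+1)
The series telescopes:
= (1/27 - 1/28) + (1/28 - 1/29) + ... + (1/50 - 1/51)
= 1/27 - 1/51
= 8/459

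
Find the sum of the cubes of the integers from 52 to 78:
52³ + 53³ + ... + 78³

Use ∑_{k=1}^{n} k³ = [n(n+1)/2]², then subtract the first 51 terms.
∑_{k=1}^{78} k³ = [78×79/2]² = 3081² = 9492561
∑_{k=1}^{51} k³ = [51×52/2]² = 1326² = 1758276
∑_{k=52}^{78} k³ = 9492561 - 1758276 = 7734285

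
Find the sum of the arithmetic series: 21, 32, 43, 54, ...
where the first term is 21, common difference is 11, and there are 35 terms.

Sₙ = n/2 × (first + last)
Last term = a + (n-1)d = 21 + (35-1)×11 = 395
S_35 = 35/2 × (21 + 395)
S_35 = 35/2 × 416 = 7280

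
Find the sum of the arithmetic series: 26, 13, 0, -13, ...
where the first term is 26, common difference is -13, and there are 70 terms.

Sₙ = n/2 × (first + last)
Last term = a + (n-1)d = 26 + (70-1)×(-13) = -871
S_70 = 70/2 × (26 + (-871))
S_70 = 70/2 × (-845) = -29575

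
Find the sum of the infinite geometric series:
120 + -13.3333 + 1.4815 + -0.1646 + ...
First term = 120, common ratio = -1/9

For |r| < 1, S = a / (1 - r)
S = 120 / (1 - (-1/9))
S = 120 / (10/9)
S = 108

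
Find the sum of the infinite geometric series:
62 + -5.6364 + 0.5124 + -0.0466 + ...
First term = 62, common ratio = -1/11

For |r| < 1, S = a / (1 - r)
S = 62 / (1 - (-1/11))
S = 62 / (12/11)
S = 341/6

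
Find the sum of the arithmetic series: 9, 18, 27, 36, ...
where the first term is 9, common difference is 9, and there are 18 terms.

Sₙ = n/2 × (first + last)
Last term = a + (n-1)d = 9 + (18-1)×9 = 162
S_18 = 18/2 × (9 + 162)
S_18 = 18/2 × 171 = 1539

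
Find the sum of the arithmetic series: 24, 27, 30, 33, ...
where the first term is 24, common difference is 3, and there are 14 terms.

Sₙ = n/2 × (first + last)
Last term = a + (n-1)d = 24 + (14-1)×3 = 63
S_14 = 14/2 × (24 + 63)
S_14 = 14/2 × 87 = 609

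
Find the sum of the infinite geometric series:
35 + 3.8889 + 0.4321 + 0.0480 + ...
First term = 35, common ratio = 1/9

For |r| < 1, S = a / (1 - r)
S = 35 / (1 - (1/9))
S = 35 / (8/9)
S = 315/8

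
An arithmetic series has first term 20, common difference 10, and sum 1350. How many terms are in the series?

Using S = n/2 × [2a + (n-1)d]
1350 = n/2 × [2(20) + (n-1)(10)]
1350 = n/2 × [40 + 10n - 10]
2700 = n × [30 + 10n]
10n² + (30)n - 2700 = 0
Discriminant: Δ = (30)² - 4(10)(-2700) = 900 + 108000 = 108900
√Δ = 330
n = [-(30) + √Δ] / (2·10) = (-30 + 330) / 20 = 300 / 20 = 15
(The negative root is discarded since n must be a positive integer.)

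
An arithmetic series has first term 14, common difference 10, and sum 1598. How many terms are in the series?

Using S = n/2 × [2a + (n-1)d]
1598 = n/2 × [2(14) + (n-1)(10)]
1598 = n/2 × [28 + 10n - 10]
3196 = n × [18 + 10n]
10n² + (18)n - 3196 = 0
Discriminant: Δ = (18)² - 4(10)(-3196) = 324 + 127840 = 128164
√Δ = 358
n = [-(18) + √Δ] / (2·10) = (-18 + 358) / 20 = 340 / 20 = 17
(The negative root is discarded since n must be a positive integer.)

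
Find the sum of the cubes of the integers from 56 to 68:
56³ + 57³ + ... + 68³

Use ∑_{k=1}^{n} k³ = [n(n+1)/2]², then subtract the first 55 terms.
∑_{k=1}^{68} k³ = [68×69/2]² = 2346² = 5503716
∑_{k=1}^{55} k³ = [55×56/2]² = 1540² = 2371600
∑_{k=56}^{68} k³ = 5503716 - 2371600 = 3132116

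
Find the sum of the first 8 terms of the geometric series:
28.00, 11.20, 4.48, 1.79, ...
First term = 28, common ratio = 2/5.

Sₙ = a(1 - rⁿ) / (1 - r)
S_8 = 28(1 - (2/5)^8) / (1 - (2/5))
S_8 = 28(1 - (256/390625)) / (3/5)
S_8 = 3643444/78125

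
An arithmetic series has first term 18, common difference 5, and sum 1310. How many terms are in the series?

Using S = n/2 × [2a + (n-1)d]
1310 = n/2 × [2(18) + (n-1)(5)]
1310 = n/2 × [36 + 5n - 5]
2620 = n × [31 + 5n]
5n² + (31)n - 2620 = 0
Discriminant: Δ = (31)² - 4(5)(-2620) = 961 + 52400 = 53361
√Δ = 231
n = [-(31) + √Δ] / (2·5) = (-31 + 231) / 10 = 200 / 10 = 20
(The negative root is discarded since n must be a positive integer.)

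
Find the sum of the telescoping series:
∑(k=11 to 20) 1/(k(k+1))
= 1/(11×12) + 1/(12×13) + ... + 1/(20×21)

Partial fractions: 1/(k(k+1)) = 1/k - 1/(k+1)
The series telescopes:
= (1/11 - 1/12) + (1/12 - 1/13) + ... + (1/20 - 1/21)
= 1/11 - 1/21
= 10/231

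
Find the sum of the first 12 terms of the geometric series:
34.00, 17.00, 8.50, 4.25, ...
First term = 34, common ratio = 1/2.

Sₙ = a(1 - rⁿ) / (1 - r)
S_12 = 34(1 - (1/2)^12) / (1 - (1/2))
S_12 = 34(1 - (1/4096)) / (1/2)
S_12 = 69615/1024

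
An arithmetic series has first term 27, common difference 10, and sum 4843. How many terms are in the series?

Using S = n/2 × [2a + (n-1)d]
4843 = n/2 × [2(27) + (n-1)(10)]
4843 = n/2 × [54 + 10n - 10]
9686 = n × [44 + 10n]
10n² + (44)n - 9686 = 0
Discriminant: Δ = (44)² - 4(10)(-9686) = 1936 + 387440 = 389376
√Δ = 624
n = [-(44) + √Δ] / (2·10) = (-44 + 624) / 20 = 580 / 20 = 29
(The negative root is discarded since n must be a positive integer.)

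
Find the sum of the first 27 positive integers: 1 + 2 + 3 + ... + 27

Formula: ∑k = n(n+1)/2
= 27×28/2
= 756/2
= 378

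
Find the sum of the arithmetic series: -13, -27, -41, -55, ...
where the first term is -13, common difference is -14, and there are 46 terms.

Sₙ = n/2 × (first + last)
Last term = a + (n-1)d = -13 + (46-1)×(-14) = -643
S_46 = 46/2 × (-13 + (-643))
S_46 = 46/2 × (-656) = -15088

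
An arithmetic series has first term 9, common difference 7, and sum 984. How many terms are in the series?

Using S = n/2 × [2a + (n-1)d]
984 = n/2 × [2(9) + (n-1)(7)]
984 = n/2 × [18 + 7n - 7]
1968 = n × [11 + 7n]
7n² + (11)n - 1968 = 0
Discriminant: Δ = (11)² - 4(7)(-1968) = 121 + 55104 = 55225
√Δ = 235
n = [-(11) + √Δ] / (2·7) = (-11 + 235) / 14 = 224 / 14 = 16
(The negative root is discarded since n must be a positive integer.)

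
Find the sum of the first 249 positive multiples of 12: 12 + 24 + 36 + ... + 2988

Factor out 12: = 12(1 + 2 + ... + 249) = 12 × n(n+1)/2
= 12 × 249×250/2
= 12 × 31125
= 373500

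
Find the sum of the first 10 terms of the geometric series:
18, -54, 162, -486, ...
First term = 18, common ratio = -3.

Sₙ = a(1 - rⁿ) / (1 - r)
S_10 = 18(1 - (-3)^10) / (1 - (-3))
S_10 = 18(1 - 59049) / (4)
S_10 = -265716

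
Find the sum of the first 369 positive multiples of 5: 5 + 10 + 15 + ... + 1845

Factor out 5: = 5(1 + 2 + ... + 369) = 5 × n(n+1)/2
= 5 × 369×370/2
= 5 × 68265
= 341325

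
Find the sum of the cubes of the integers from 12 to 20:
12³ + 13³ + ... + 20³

Use ∑_{k=1}^{n} k³ = [n(n+1)/2]², then subtract the first 11 terms.
∑_{k=1}^{20} k³ = [20×21/2]² = 210² = 44100
∑_{k=1}^{11} k³ = [11×12/2]² = 66² = 4356
∑_{k=12}^{20} k³ = 44100 - 4356 = 39744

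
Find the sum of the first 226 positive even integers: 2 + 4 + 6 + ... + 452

Sum of first n even numbers = n(n+1)
= 226×227
= 51302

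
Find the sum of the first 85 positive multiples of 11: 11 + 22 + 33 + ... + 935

Factor out 11: = 11(1 + 2 + ... + 85) = 11 × n(n+1)/2
= 11 × 85×86/2
= 11 × 3655
= 40205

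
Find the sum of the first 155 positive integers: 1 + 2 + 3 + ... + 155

Formula: ∑k = n(n+1)/2
= 155×156/2
= 24180/2
= 12090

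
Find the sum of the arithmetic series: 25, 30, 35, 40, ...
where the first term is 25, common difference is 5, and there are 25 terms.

Sₙ = n/2 × (first + last)
Last term = a + (n-1)d = 25 + (25-1)×5 = 145
S_25 = 25/2 × (25 + 145)
S_25 = 25/2 × 170 = 2125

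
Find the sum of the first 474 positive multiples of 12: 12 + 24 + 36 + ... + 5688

Factor out 12: = 12(1 + 2 + ... + 474) = 12 × n(n+1)/2
= 12 × 474×475/2
= 12 × 112575
= 1350900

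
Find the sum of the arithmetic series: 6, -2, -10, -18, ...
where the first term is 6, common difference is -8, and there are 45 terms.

Sₙ = n/2 × (first + last)
Last term = a + (n-1)d = 6 + (45-1)×(-8) = -346
S_45 = 45/2 × (6 + (-346))
S_45 = 45/2 × (-340) = -7650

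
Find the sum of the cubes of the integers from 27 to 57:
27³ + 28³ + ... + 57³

Use ∑_{k=1}^{n} k³ = [n(n+1)/2]², then subtract the first 26 terms.
∑_{k=1}^{57} k³ = [57×58/2]² = 1653² = 2732409
∑_{k=1}^{26} k³ = [26×27/2]² = 351² = 123201
∑_{k=27}^{57} k³ = 2732409 - 123201 = 2609208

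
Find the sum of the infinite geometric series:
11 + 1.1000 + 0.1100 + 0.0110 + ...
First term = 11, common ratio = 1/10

For |r| < 1, S = a / (1 - r)
S = 11 / (1 - (1/10))
S = 11 / (9/10)
S = 110/9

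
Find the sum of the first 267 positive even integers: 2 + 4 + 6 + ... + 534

Sum of first n even numbers = n(n+1)
= 267×268
= 71556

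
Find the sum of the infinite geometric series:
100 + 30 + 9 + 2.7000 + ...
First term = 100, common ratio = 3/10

For |r| < 1, S = a / (1 - r)
S = 100 / (1 - (3/10))
S = 100 / (7/10)
S = 1000/7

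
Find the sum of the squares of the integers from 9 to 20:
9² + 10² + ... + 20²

Use ∑_{k=1}^{n} k² = n(n+1)(2n+1)/6, then subtract the first 8 terms.
∑_{k=1}^{20} k² = 20×21×41/6 = 2870
∑_{k=1}^{8} k² = 8×9×17/6 = 204
∑_{k=9}^{20} k² = 2870 - 204 = 2666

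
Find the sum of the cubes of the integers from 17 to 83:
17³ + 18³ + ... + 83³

Use ∑_{k=1}^{n} k³ = [n(n+1)/2]², then subtract the first 16 terms.
∑_{k=1}^{83} k³ = [83×84/2]² = 3486² = 12152196
∑_{k=1}^{16} k³ = [16×17/2]² = 136² = 18496
∑_{k=17}^{83} k³ = 12152196 - 18496 = 12133700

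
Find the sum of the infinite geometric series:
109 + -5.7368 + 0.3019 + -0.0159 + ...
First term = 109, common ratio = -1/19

For |r| < 1, S = a / (1 - r)
S = 109 / (1 - (-1/19))
S = 109 / (20/19)
S = 2071/20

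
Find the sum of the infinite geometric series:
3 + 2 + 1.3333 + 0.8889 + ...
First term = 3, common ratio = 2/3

For |r| < 1, S = a / (1 - r)
S = 3 / (1 - (2/3))
S = 3 / (1/3)
S = 9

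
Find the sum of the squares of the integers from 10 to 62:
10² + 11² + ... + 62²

Use ∑_{k=1}^{n} k² = n(n+1)(2n+1)/6, then subtract the first 9 terms.
∑_{k=1}^{62} k² = 62×63×125/6 = 81375
∑_{k=1}^{9} k² = 9×10×19/6 = 285
∑_{k=10}^{62} k² = 81375 - 285 = 81090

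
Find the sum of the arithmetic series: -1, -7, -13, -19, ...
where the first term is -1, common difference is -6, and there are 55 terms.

Sₙ = n/2 × (first + last)
Last term = a + (n-1)d = -1 + (55-1)×(-6) = -325
S_55 = 55/2 × (-1 + (-325))
S_55 = 55/2 × (-326) = -8965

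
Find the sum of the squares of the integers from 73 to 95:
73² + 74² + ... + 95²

Use ∑_{k=1}^{n} k² = n(n+1)(2n+1)/6, then subtract the first 72 terms.
∑_{k=1}^{95} k² = 95×96×191/6 = 290320
∑_{k=1}^{72} k² = 72×73×145/6 = 127020
∑_{k=73}^{95} k² = 290320 - 127020 = 163300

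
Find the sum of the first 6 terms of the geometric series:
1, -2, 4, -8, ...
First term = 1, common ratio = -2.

Sₙ = a(1 - rⁿ) / (1 - r)
S_6 = 1(1 - (-2)^6) / (1 - (-2))
S_6 = 1(1 - 64) / (3)
S_6 = -21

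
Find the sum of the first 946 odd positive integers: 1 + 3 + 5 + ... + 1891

Sum of first n odd numbers = n²
= 946²
= 894916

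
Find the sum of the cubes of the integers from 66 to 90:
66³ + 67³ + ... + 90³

Use ∑_{k=1}^{n} k³ = [n(n+1)/2]², then subtract the first 65 terms.
∑_{k=1}^{90} k³ = [90×91/2]² = 4095² = 16769025
∑_{k=1}^{65} k³ = [65×66/2]² = 2145² = 4601025
∑_{k=66}^{90} k³ = 16769025 - 4601025 = 12168000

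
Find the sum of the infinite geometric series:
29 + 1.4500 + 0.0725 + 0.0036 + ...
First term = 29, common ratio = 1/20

For |r| < 1, S = a / (1 - r)
S = 29 / (1 - (1/20))
S = 29 / (19/20)
S = 580/19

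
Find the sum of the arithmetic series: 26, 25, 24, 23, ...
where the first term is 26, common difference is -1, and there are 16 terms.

Sₙ = n/2 × (first + last)
Last term = a + (n-1)d = 26 + (16-1)×(-1) = 11
S_16 = 16/2 × (26 + 11)
S_16 = 16/2 × 37 = 296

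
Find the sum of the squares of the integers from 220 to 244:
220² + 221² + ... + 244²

Use ∑_{k=1}^{n} k² = n(n+1)(2n+1)/6, then subtract the first 219 terms.
∑_{k=1}^{244} k² = 244×245×489/6 = 4872070
∑_{k=1}^{219} k² = 219×220×439/6 = 3525170
∑_{k=220}^{244} k² = 4872070 - 3525170 = 1346900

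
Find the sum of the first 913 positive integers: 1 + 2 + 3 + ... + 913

Formula: ∑k = n(n+1)/2
= 913×914/2
= 834482/2
= 417241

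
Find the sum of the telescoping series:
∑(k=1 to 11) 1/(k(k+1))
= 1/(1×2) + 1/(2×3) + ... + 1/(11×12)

Partial fractions: 1/(k(k+1)) = 1/k - 1/(k+1)
The series telescopes:
= (1/1 - 1/2) + (1/2 - 1/3) + ... + (1/11 - 1/12)
= 1/1 - 1/12
= 11/12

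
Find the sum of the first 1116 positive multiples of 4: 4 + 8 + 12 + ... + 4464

Factor out 4: = 4(1 + 2 + ... + 1116) = 4 × n(n+1)/2
= 4 × 1116×1117/2
= 4 × 623286
= 2493144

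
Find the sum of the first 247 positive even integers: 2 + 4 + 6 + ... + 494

Sum of first n even numbers = n(n+1)
= 247×248
= 61256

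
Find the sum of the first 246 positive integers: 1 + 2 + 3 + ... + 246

Formula: ∑k = n(n+1)/2
= 246×247/2
= 60762/2
= 30381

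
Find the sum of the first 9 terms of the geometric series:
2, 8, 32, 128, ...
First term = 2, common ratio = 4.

Sₙ = a(1 - rⁿ) / (1 - r)
S_9 = 2(1 - 4^9) / (1 - 4)
S_9 = 2(1 - 262144) / (-3)
S_9 = 174762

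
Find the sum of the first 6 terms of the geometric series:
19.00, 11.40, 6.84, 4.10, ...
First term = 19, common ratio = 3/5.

Sₙ = a(1 - rⁿ) / (1 - r)
S_6 = 19(1 - (3/5)^6) / (1 - (3/5))
S_6 = 19(1 - (729/15625)) / (2/5)
S_6 = 141512/3125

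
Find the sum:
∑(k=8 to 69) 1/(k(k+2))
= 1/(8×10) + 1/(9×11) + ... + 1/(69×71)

Partial fractions: 1/(k(k+2)) = (1/2)[1/k - 1/(k+2)]
Telescoping leaves the first two and last two terms:
= (1/2)[1/8 + 1/9 - 1/70 - 1/71]
= 37169/357840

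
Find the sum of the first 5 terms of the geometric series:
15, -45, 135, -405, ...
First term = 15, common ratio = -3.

Sₙ = a(1 - rⁿ) / (1 - r)
S_5 = 15(1 - (-3)^5) / (1 - (-3))
S_5 = 15(1 - (-243)) / (4)
S_5 = 915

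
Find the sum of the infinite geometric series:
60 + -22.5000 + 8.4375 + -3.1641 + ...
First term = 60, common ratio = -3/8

For |r| < 1, S = a / (1 - r)
S = 60 / (1 - (-3/8))
S = 60 / (11/8)
S = 480/11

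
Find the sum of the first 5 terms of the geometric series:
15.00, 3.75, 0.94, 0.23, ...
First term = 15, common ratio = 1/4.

Sₙ = a(1 - rⁿ) / (1 - r)
S_5 = 15(1 - (1/4)^5) / (1 - (1/4))
S_5 = 15(1 - (1/1024)) / (3/4)
S_5 = 5115/256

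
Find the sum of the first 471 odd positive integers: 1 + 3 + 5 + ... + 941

Sum of first n odd numbers = n²
= 471²
= 221841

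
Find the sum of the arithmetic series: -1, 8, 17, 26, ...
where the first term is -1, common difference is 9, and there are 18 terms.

Sₙ = n/2 × (first + last)
Last term = a + (n-1)d = -1 + (18-1)×9 = 152
S_18 = 18/2 × (-1 + 152)
S_18 = 18/2 × 151 = 1359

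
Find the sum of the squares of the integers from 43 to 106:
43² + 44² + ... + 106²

Use ∑_{k=1}^{n} k² = n(n+1)(2n+1)/6, then subtract the first 42 terms.
∑_{k=1}^{106} k² = 106×107×213/6 = 402641
∑_{k=1}^{42} k² = 42×43×85/6 = 25585
∑_{k=43}^{106} k² = 402641 - 25585 = 377056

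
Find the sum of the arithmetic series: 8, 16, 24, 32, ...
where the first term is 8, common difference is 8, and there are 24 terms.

Sₙ = n/2 × (first + last)
Last term = a + (n-1)d = 8 + (24-1)×8 = 192
S_24 = 24/2 × (8 + 192)
S_24 = 24/2 × 200 = 2400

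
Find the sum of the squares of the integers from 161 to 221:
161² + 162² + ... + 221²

Use ∑_{k=1}^{n} k² = n(n+1)(2n+1)/6, then subtract the first 160 terms.
∑_{k=1}^{221} k² = 221×222×443/6 = 3622411
∑_{k=1}^{160} k² = 160×161×321/6 = 1378160
∑_{k=161}^{221} k² = 3622411 - 1378160 = 2244251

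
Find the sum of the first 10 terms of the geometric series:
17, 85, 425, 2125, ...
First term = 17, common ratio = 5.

Sₙ = a(1 - rⁿ) / (1 - r)
S_10 = 17(1 - 5^10) / (1 - 5)
S_10 = 17(1 - 9765625) / (-4)
S_10 = 41503902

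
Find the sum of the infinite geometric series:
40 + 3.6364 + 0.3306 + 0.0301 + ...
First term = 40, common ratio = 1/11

For |r| < 1, S = a / (1 - r)
S = 40 / (1 - (1/11))
S = 40 / (10/11)
S = 44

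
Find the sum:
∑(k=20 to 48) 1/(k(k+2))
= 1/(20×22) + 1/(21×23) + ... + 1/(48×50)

Partial fractions: 1/(k(k+2)) = (1/2)[1/k - 1/(k+2)]
Telescoping leaves the first two and last two terms:
= (1/2)[1/20 + 1/21 - 1/49 - 1/50]
= 841/29400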